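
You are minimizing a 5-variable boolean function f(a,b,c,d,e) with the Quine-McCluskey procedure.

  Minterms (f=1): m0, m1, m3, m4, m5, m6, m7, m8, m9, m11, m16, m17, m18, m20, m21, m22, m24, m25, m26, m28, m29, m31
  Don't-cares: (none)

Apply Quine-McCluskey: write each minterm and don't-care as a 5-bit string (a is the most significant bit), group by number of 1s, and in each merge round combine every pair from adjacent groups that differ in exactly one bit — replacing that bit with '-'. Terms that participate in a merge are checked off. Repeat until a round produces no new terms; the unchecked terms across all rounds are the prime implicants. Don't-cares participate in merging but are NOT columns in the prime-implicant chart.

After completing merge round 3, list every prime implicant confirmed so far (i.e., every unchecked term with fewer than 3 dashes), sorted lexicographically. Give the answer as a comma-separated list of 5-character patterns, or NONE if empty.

size-2^0 implicants → 00000(✓)  00001(✓)  00011(✓)  00100(✓)  00101(✓)  00110(✓)  00111(✓)  01000(✓)  01001(✓)  01011(✓)  10000(✓)  10001(✓)  10010(✓)  10100(✓)  10101(✓)  10110(✓)  11000(✓)  11001(✓)  11010(✓)  11100(✓)  11101(✓)  11111(✓)
size-2^1 implicants → -0000(✓)  -0001(✓)  -0100(✓)  -0101(✓)  -0110(✓)  -1000(✓)  -1001(✓)  0-000(✓)  0-001(✓)  0-011(✓)  00-00(✓)  00-01(✓)  00-11(✓)  000-1(✓)  0000-(✓)  001-0(✓)  001-1(✓)  0010-(✓)  0011-(✓)  010-1(✓)  0100-(✓)  1-000(✓)  1-001(✓)  1-010(✓)  1-100(✓)  1-101(✓)  10-00(✓)  10-01(✓)  10-10(✓)  100-0(✓)  1000-(✓)  101-0(✓)  1010-(✓)  11-00(✓)  11-01(✓)  110-0(✓)  1100-(✓)  111-1  1110-(✓)
size-2^2 implicants → --000(✓)  --001(✓)  -0-00(✓)  -0-01(✓)  -000-(✓)  -01-0  -010-(✓)  -100-(✓)  0-0-1  0-00-(✓)  00--1  00-0-(✓)  001--  1--00(✓)  1--01(✓)  1-0-0  1-00-(✓)  1-10-(✓)  10--0  10-0-(✓)  11-0-(✓)
size-2^3 implicants → --00-  -0-0-  1--0-
Unchecked terms (primes): --00-, -0-0-, -01-0, 0-0-1, 00--1, 001--, 1--0-, 1-0-0, 10--0, 111-1

-01-0, 0-0-1, 00--1, 001--, 1-0-0, 10--0, 111-1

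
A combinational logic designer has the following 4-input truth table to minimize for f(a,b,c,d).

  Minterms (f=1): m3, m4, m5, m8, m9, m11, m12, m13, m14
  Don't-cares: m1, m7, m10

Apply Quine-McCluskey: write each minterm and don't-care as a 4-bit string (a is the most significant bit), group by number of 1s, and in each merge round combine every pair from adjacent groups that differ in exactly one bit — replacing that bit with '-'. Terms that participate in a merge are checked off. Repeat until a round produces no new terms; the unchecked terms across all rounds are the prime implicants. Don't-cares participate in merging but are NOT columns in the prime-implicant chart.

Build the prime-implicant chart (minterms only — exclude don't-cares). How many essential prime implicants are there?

size-2^0 implicants → 0001(✓)  0011(✓)  0100(✓)  0101(✓)  0111(✓)  1000(✓)  1001(✓)  1010(✓)  1011(✓)  1100(✓)  1101(✓)  1110(✓)
size-2^1 implicants → -001(✓)  -011(✓)  -100(✓)  -101(✓)  0-01(✓)  0-11(✓)  00-1(✓)  01-1(✓)  010-(✓)  1-00(✓)  1-01(✓)  1-10(✓)  10-0(✓)  10-1(✓)  100-(✓)  101-(✓)  11-0(✓)  110-(✓)
size-2^2 implicants → --01  -0-1  -10-  0--1  1--0  1-0-  10--
Unchecked terms (primes): --01, -0-1, -10-, 0--1, 1--0, 1-0-, 10--
Minterm coverage:
  m3 ⊆ -0-1,0--1
  m4 ⊆ -10- [E]
  m5 ⊆ --01,-10-,0--1
  m8 ⊆ 1--0,1-0-,10--
  m9 ⊆ --01,-0-1,1-0-,10--
  m11 ⊆ -0-1,10--
  m12 ⊆ -10-,1--0,1-0-
  m13 ⊆ --01,-10-,1-0-
  m14 ⊆ 1--0 [E]
E = {-10-, 1--0}

2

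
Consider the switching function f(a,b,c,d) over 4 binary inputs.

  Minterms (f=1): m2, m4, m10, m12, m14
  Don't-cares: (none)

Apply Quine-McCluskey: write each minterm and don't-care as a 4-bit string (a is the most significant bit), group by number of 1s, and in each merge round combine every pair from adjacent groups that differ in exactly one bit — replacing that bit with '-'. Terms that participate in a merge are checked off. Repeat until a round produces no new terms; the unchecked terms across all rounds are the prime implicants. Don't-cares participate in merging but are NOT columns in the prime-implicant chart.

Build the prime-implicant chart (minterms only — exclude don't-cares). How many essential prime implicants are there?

2

size-2^0 implicants → 0010(✓)  0100(✓)  1010(✓)  1100(✓)  1110(✓)
size-2^1 implicants → -010  -100  1-10  11-0
Unchecked terms (primes): -010, -100, 1-10, 11-0
Minterm coverage:
  m2 ⊆ -010 [E]
  m4 ⊆ -100 [E]
  m10 ⊆ -010,1-10
  m12 ⊆ -100,11-0
  m14 ⊆ 1-10,11-0
E = {-010, -100}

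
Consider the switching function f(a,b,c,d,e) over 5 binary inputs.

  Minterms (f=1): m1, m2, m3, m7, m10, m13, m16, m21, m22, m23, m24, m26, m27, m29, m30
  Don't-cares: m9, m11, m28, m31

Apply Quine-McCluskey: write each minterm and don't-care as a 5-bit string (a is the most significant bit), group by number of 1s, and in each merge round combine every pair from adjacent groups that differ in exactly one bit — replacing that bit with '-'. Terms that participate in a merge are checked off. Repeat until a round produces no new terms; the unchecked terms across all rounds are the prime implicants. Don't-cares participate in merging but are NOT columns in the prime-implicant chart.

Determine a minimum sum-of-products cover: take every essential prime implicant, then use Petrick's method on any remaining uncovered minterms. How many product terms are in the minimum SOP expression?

8

Round 0: 00001✓ 00010✓ 00011✓ 00111✓ 01001✓ 01010✓ 01011✓ 01101✓ 10000✓ 10101✓ 10110✓ 10111✓ 11000✓ 11010✓ 11011✓ 11100✓ 11101✓ 11110✓ 11111✓
Round 1: -0111 -1010✓ -1011✓ -1101 0-001✓ 0-010✓ 0-011✓ 00-11 000-1✓ 0001-✓ 01-01 010-1✓ 0101-✓ 1-000 1-101✓ 1-110✓ 1-111✓ 101-1✓ 1011-✓ 11-00✓ 11-10✓ 11-11✓ 110-0✓ 1101-✓ 111-0✓ 111-1✓ 1110-✓ 1111-✓
Round 2: -101- 0-0-1 0-01- 1-1-1 1-11- 11--0 11-1- 111--
PIs = {-0111, -101-, -1101, 0-0-1, 0-01-, 00-11, 01-01, 1-000, 1-1-1, 1-11-, 11--0, 11-1-, 111--}
Coverage chart:
  m1: 0-0-1 ←essential
  m2: 0-01- ←essential
  m3: 0-0-1,0-01-,00-11
  m7: -0111,00-11
  m10: -101-,0-01-
  m13: -1101,01-01
  m16: 1-000 ←essential
  m21: 1-1-1 ←essential
  m22: 1-11- ←essential
  m23: -0111,1-1-1,1-11-
  m24: 1-000,11--0
  m26: -101-,11--0,11-1-
  m27: -101-,11-1-
  m29: -1101,1-1-1,111--
  m30: 1-11-,11--0,11-1-,111--
Essential: 0-0-1, 0-01-, 1-000, 1-1-1, 1-11-
Petrick residual → -0111, -101-, -1101
Min cover (8 terms): b'cde + bc'd + bcd'e + a'c'e + a'c'd + ac'd'e' + ace + acd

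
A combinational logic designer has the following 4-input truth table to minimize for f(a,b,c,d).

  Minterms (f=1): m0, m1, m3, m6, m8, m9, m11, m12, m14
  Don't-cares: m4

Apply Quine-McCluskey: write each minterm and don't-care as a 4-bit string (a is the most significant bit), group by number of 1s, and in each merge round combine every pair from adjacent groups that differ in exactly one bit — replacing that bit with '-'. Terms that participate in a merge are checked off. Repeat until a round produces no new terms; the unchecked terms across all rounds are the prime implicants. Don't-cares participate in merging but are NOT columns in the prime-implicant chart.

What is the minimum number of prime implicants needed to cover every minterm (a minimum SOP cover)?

3

size-2^0 implicants → 0000(✓)  0001(✓)  0011(✓)  0100(✓)  0110(✓)  1000(✓)  1001(✓)  1011(✓)  1100(✓)  1110(✓)
size-2^1 implicants → -000(✓)  -001(✓)  -011(✓)  -100(✓)  -110(✓)  0-00(✓)  00-1(✓)  000-(✓)  01-0(✓)  1-00(✓)  10-1(✓)  100-(✓)  11-0(✓)
size-2^2 implicants → --00  -0-1  -00-  -1-0
Unchecked terms (primes): --00, -0-1, -00-, -1-0
Minterm coverage:
  m0 ⊆ --00,-00-
  m1 ⊆ -0-1,-00-
  m3 ⊆ -0-1 [E]
  m6 ⊆ -1-0 [E]
  m8 ⊆ --00,-00-
  m9 ⊆ -0-1,-00-
  m11 ⊆ -0-1 [E]
  m12 ⊆ --00,-1-0
  m14 ⊆ -1-0 [E]
E = {-0-1, -1-0}
Petrick residual → --00
Cover = c'd' + b'd + bd'  |cover|=3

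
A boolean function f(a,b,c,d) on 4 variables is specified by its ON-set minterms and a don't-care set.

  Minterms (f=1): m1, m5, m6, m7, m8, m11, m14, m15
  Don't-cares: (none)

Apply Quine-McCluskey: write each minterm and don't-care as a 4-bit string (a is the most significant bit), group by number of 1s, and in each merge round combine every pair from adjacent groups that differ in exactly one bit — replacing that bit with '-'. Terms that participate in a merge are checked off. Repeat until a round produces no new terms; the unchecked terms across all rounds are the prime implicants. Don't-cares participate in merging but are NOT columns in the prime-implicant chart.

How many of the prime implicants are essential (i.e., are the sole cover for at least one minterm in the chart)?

[col 0] 0001*, 0101*, 0110*, 0111*, 1000, 1011*, 1110*, 1111*
[col 1] -110*, -111*, 0-01, 01-1, 011-*, 1-11, 111-*
[col 2] -11-
Prime implicants: -11-, 0-01, 01-1, 1-11, 1000
PI chart (minterm → PIs covering it):
  1 | 0-01  (sole → essential)
  5 | 0-01,01-1
  6 | -11-  (sole → essential)
  7 | -11-,01-1
  8 | 1000  (sole → essential)
  11 | 1-11  (sole → essential)
  14 | -11-  (sole → essential)
  15 | -11-,1-11
Essential prime implicants: -11-, 0-01, 1-11, 1000

4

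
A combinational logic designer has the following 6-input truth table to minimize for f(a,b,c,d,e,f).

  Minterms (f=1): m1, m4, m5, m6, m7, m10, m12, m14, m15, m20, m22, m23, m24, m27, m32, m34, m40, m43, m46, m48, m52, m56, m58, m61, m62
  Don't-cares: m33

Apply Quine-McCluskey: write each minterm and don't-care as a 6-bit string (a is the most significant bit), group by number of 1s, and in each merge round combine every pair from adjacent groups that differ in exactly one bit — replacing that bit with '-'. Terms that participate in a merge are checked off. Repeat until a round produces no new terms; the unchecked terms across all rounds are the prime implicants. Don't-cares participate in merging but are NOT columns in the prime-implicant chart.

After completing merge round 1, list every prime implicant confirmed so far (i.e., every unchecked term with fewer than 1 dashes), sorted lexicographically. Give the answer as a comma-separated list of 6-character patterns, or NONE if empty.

011011, 101011, 111101

size-2^0 implicants → 000001(✓)  000100(✓)  000101(✓)  000110(✓)  000111(✓)  001010(✓)  001100(✓)  001110(✓)  001111(✓)  010100(✓)  010110(✓)  010111(✓)  011000(✓)  011011  100000(✓)  100001(✓)  100010(✓)  101000(✓)  101011  101110(✓)  110000(✓)  110100(✓)  111000(✓)  111010(✓)  111101  111110(✓)
size-2^1 implicants → -00001  -01110  -10100  -11000  0-0100(✓)  0-0110(✓)  0-0111(✓)  00-100(✓)  00-110(✓)  00-111(✓)  000-01  0001-0(✓)  0001-1(✓)  00010-(✓)  00011-(✓)  001-10  0011-0(✓)  00111-(✓)  0101-0(✓)  01011-(✓)  1-0000(✓)  1-1000(✓)  1-1110  10-000(✓)  1000-0  10000-  11-000(✓)  110-00  111-10  1110-0
size-2^2 implicants → 0-01-0  0-011-  00-1-0  00-11-  0001--  1--000
Unchecked terms (primes): -00001, -01110, -10100, -11000, 0-01-0, 0-011-, 00-1-0, 00-11-, 000-01, 0001--, 001-10, 011011, 1--000, 1-1110, 1000-0, 10000-, 101011, 110-00, 111-10, 1110-0, 111101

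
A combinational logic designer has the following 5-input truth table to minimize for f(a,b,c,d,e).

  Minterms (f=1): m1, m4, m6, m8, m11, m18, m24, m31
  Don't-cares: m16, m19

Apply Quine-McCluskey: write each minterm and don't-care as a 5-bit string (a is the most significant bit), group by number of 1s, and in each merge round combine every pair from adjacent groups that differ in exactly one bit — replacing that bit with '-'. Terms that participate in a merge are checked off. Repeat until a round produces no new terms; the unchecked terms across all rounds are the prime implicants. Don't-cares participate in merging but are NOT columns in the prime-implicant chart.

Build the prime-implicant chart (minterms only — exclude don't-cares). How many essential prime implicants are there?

[col 0] 00001, 00100*, 00110*, 01000*, 01011, 10000*, 10010*, 10011*, 11000*, 11111
[col 1] -1000, 001-0, 1-000, 100-0, 1001-
Prime implicants: -1000, 00001, 001-0, 01011, 1-000, 100-0, 1001-, 11111
PI chart (minterm → PIs covering it):
  1 | 00001  (sole → essential)
  4 | 001-0  (sole → essential)
  6 | 001-0  (sole → essential)
  8 | -1000  (sole → essential)
  11 | 01011  (sole → essential)
  18 | 100-0,1001-
  24 | -1000,1-000
  31 | 11111  (sole → essential)
Essential prime implicants: -1000, 00001, 001-0, 01011, 11111

5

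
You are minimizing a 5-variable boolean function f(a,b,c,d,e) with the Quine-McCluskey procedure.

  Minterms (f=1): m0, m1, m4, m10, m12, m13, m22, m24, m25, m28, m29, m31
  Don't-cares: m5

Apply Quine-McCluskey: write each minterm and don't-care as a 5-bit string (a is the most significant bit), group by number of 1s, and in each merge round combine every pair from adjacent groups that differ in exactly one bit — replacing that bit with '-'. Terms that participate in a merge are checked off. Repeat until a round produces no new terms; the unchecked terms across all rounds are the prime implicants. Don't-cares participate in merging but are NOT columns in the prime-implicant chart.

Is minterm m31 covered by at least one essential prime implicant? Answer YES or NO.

YES

size-2^0 implicants → 00000(✓)  00001(✓)  00100(✓)  00101(✓)  01010  01100(✓)  01101(✓)  10110  11000(✓)  11001(✓)  11100(✓)  11101(✓)  11111(✓)
size-2^1 implicants → -1100(✓)  -1101(✓)  0-100(✓)  0-101(✓)  00-00(✓)  00-01(✓)  0000-(✓)  0010-(✓)  0110-(✓)  11-00(✓)  11-01(✓)  1100-(✓)  111-1  1110-(✓)
size-2^2 implicants → -110-  0-10-  00-0-  11-0-
Unchecked terms (primes): -110-, 0-10-, 00-0-, 01010, 10110, 11-0-, 111-1
Minterm coverage:
  m0 ⊆ 00-0- [E]
  m1 ⊆ 00-0- [E]
  m4 ⊆ 0-10-,00-0-
  m10 ⊆ 01010 [E]
  m12 ⊆ -110-,0-10-
  m13 ⊆ -110-,0-10-
  m22 ⊆ 10110 [E]
  m24 ⊆ 11-0- [E]
  m25 ⊆ 11-0- [E]
  m28 ⊆ -110-,11-0-
  m29 ⊆ -110-,11-0-,111-1
  m31 ⊆ 111-1 [E]
E = {00-0-, 01010, 10110, 11-0-, 111-1}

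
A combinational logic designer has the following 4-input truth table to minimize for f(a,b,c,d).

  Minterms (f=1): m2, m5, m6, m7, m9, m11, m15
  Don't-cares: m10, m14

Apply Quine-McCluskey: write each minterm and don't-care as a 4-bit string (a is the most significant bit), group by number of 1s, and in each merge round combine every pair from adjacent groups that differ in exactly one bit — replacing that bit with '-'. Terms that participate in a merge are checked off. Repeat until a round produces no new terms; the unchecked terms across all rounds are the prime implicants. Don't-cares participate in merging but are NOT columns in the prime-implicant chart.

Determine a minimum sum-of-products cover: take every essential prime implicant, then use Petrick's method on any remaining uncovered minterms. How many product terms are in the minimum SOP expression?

4

[col 0] 0010*, 0101*, 0110*, 0111*, 1001*, 1010*, 1011*, 1110*, 1111*
[col 1] -010*, -110*, -111*, 0-10*, 01-1, 011-*, 1-10*, 1-11*, 10-1, 101-*, 111-*
[col 2] --10, -11-, 1-1-
Prime implicants: --10, -11-, 01-1, 1-1-, 10-1
PI chart (minterm → PIs covering it):
  2 | --10  (sole → essential)
  5 | 01-1  (sole → essential)
  6 | --10,-11-
  7 | -11-,01-1
  9 | 10-1  (sole → essential)
  11 | 1-1-,10-1
  15 | -11-,1-1-
Essential prime implicants: --10, 01-1, 10-1
Petrick residual → -11-
Minimum SOP uses 4 PIs: cd' + bc + a'bd + ab'd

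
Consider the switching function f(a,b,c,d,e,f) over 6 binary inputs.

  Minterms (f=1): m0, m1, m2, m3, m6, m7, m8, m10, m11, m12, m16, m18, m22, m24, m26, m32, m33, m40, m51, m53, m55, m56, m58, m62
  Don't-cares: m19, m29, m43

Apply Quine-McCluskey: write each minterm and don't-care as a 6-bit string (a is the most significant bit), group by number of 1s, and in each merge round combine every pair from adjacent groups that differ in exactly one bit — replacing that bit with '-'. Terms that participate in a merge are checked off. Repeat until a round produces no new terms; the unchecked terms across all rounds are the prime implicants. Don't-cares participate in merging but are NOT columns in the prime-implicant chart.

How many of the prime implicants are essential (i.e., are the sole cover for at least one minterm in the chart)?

7

size-2^0 implicants → 000000(✓)  000001(✓)  000010(✓)  000011(✓)  000110(✓)  000111(✓)  001000(✓)  001010(✓)  001011(✓)  001100(✓)  010000(✓)  010010(✓)  010011(✓)  010110(✓)  011000(✓)  011010(✓)  011101  100000(✓)  100001(✓)  101000(✓)  101011(✓)  110011(✓)  110101(✓)  110111(✓)  111000(✓)  111010(✓)  111110(✓)
size-2^1 implicants → -00000(✓)  -00001(✓)  -01000(✓)  -01011  -10011  -11000(✓)  -11010(✓)  0-0000(✓)  0-0010(✓)  0-0011(✓)  0-0110(✓)  0-1000(✓)  0-1010(✓)  00-000(✓)  00-010(✓)  00-011(✓)  000-10(✓)  000-11(✓)  0000-0(✓)  0000-1(✓)  00000-(✓)  00001-(✓)  00011-(✓)  001-00  0010-0(✓)  00101-(✓)  01-000(✓)  01-010(✓)  010-10(✓)  0100-0(✓)  01001-(✓)  0110-0(✓)  1-1000(✓)  10-000(✓)  10000-(✓)  110-11  1101-1  111-10  1110-0(✓)
size-2^2 implicants → --1000  -0-000  -0000-  -110-0  0--000(✓)  0--010(✓)  0-0-10  0-00-0(✓)  0-001-  0-10-0(✓)  00-0-0(✓)  00-01-  000-1-  0000--  01-0-0(✓)
size-2^3 implicants → 0--0-0
Unchecked terms (primes): --1000, -0-000, -0000-, -01011, -10011, -110-0, 0--0-0, 0-0-10, 0-001-, 00-01-, 000-1-, 0000--, 001-00, 011101, 110-11, 1101-1, 111-10
Minterm coverage:
  m0 ⊆ -0-000,-0000-,0--0-0,0000--
  m1 ⊆ -0000-,0000--
  m2 ⊆ 0--0-0,0-0-10,0-001-,00-01-,000-1-,0000--
  m3 ⊆ 0-001-,00-01-,000-1-,0000--
  m6 ⊆ 0-0-10,000-1-
  m7 ⊆ 000-1- [E]
  m8 ⊆ --1000,-0-000,0--0-0,001-00
  m10 ⊆ 0--0-0,00-01-
  m11 ⊆ -01011,00-01-
  m12 ⊆ 001-00 [E]
  m16 ⊆ 0--0-0 [E]
  m18 ⊆ 0--0-0,0-0-10,0-001-
  m22 ⊆ 0-0-10 [E]
  m24 ⊆ --1000,-110-0,0--0-0
  m26 ⊆ -110-0,0--0-0
  m32 ⊆ -0-000,-0000-
  m33 ⊆ -0000- [E]
  m40 ⊆ --1000,-0-000
  m51 ⊆ -10011,110-11
  m53 ⊆ 1101-1 [E]
  m55 ⊆ 110-11,1101-1
  m56 ⊆ --1000,-110-0
  m58 ⊆ -110-0,111-10
  m62 ⊆ 111-10 [E]
E = {-0000-, 0--0-0, 0-0-10, 000-1-, 001-00, 1101-1, 111-10}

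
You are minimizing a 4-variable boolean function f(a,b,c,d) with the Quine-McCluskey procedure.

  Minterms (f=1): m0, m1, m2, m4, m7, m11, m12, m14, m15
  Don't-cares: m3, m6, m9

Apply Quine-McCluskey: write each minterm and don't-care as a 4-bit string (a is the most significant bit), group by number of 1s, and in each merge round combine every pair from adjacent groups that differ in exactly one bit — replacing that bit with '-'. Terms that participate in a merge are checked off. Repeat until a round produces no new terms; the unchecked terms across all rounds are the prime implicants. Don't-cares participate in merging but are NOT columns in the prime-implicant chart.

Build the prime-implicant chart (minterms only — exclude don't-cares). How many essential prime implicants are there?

Round 0: 0000✓ 0001✓ 0010✓ 0011✓ 0100✓ 0110✓ 0111✓ 1001✓ 1011✓ 1100✓ 1110✓ 1111✓
Round 1: -001✓ -011✓ -100✓ -110✓ -111✓ 0-00✓ 0-10✓ 0-11✓ 00-0✓ 00-1✓ 000-✓ 001-✓ 01-0✓ 011-✓ 1-11✓ 10-1✓ 11-0✓ 111-✓
Round 2: --11 -0-1 -1-0 -11- 0--0 0-1- 00--
PIs = {--11, -0-1, -1-0, -11-, 0--0, 0-1-, 00--}
Coverage chart:
  m0: 0--0,00--
  m1: -0-1,00--
  m2: 0--0,0-1-,00--
  m4: -1-0,0--0
  m7: --11,-11-,0-1-
  m11: --11,-0-1
  m12: -1-0 ←essential
  m14: -1-0,-11-
  m15: --11,-11-
Essential: -1-0

1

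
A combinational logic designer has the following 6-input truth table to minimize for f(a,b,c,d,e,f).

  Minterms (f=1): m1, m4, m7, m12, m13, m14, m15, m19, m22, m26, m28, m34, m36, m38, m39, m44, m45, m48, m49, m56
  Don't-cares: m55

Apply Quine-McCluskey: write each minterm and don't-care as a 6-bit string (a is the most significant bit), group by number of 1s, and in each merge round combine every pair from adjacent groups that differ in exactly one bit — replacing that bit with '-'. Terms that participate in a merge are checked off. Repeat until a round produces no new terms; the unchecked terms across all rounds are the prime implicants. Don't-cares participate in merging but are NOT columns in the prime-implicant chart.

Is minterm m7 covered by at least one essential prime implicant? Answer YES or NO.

NO

size-2^0 implicants → 000001  000100(✓)  000111(✓)  001100(✓)  001101(✓)  001110(✓)  001111(✓)  010011  010110  011010  011100(✓)  100010(✓)  100100(✓)  100110(✓)  100111(✓)  101100(✓)  101101(✓)  110000(✓)  110001(✓)  110111(✓)  111000(✓)
size-2^1 implicants → -00100(✓)  -00111  -01100(✓)  -01101(✓)  0-1100  00-100(✓)  00-111  0011-0(✓)  0011-1(✓)  00110-(✓)  00111-(✓)  1-0111  10-100(✓)  100-10  1001-0  10011-  10110-(✓)  11-000  11000-
size-2^2 implicants → -0-100  -0110-  0011--
Unchecked terms (primes): -0-100, -00111, -0110-, 0-1100, 00-111, 000001, 0011--, 010011, 010110, 011010, 1-0111, 100-10, 1001-0, 10011-, 11-000, 11000-
Minterm coverage:
  m1 ⊆ 000001 [E]
  m4 ⊆ -0-100 [E]
  m7 ⊆ -00111,00-111
  m12 ⊆ -0-100,-0110-,0-1100,0011--
  m13 ⊆ -0110-,0011--
  m14 ⊆ 0011-- [E]
  m15 ⊆ 00-111,0011--
  m19 ⊆ 010011 [E]
  m22 ⊆ 010110 [E]
  m26 ⊆ 011010 [E]
  m28 ⊆ 0-1100 [E]
  m34 ⊆ 100-10 [E]
  m36 ⊆ -0-100,1001-0
  m38 ⊆ 100-10,1001-0,10011-
  m39 ⊆ -00111,1-0111,10011-
  m44 ⊆ -0-100,-0110-
  m45 ⊆ -0110- [E]
  m48 ⊆ 11-000,11000-
  m49 ⊆ 11000- [E]
  m56 ⊆ 11-000 [E]
E = {-0-100, -0110-, 0-1100, 000001, 0011--, 010011, 010110, 011010, 100-10, 11-000, 11000-}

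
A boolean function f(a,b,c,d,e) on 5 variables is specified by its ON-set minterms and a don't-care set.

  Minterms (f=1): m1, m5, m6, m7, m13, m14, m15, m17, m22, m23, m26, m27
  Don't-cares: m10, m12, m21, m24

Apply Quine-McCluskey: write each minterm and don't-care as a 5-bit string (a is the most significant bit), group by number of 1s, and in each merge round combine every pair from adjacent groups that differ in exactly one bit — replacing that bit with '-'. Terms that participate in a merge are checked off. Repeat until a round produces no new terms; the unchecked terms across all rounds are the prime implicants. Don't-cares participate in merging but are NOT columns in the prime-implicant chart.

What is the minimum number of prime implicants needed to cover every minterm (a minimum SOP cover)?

4

Round 0: 00001✓ 00101✓ 00110✓ 00111✓ 01010✓ 01100✓ 01101✓ 01110✓ 01111✓ 10001✓ 10101✓ 10110✓ 10111✓ 11000✓ 11010✓ 11011✓
Round 1: -0001✓ -0101✓ -0110✓ -0111✓ -1010 0-101✓ 0-110✓ 0-111✓ 00-01✓ 001-1✓ 0011-✓ 01-10 011-0✓ 011-1✓ 0110-✓ 0111-✓ 10-01✓ 101-1✓ 1011-✓ 110-0 1101-
Round 2: -0-01 -01-1 -011- 0-1-1 0-11- 011--
PIs = {-0-01, -01-1, -011-, -1010, 0-1-1, 0-11-, 01-10, 011--, 110-0, 1101-}
Coverage chart:
  m1: -0-01 ←essential
  m5: -0-01,-01-1,0-1-1
  m6: -011-,0-11-
  m7: -01-1,-011-,0-1-1,0-11-
  m13: 0-1-1,011--
  m14: 0-11-,01-10,011--
  m15: 0-1-1,0-11-,011--
  m17: -0-01 ←essential
  m22: -011- ←essential
  m23: -01-1,-011-
  m26: -1010,110-0,1101-
  m27: 1101- ←essential
Essential: -0-01, -011-, 1101-
Petrick residual → 011--
Min cover (4 terms): b'd'e + b'cd + a'bc + abc'd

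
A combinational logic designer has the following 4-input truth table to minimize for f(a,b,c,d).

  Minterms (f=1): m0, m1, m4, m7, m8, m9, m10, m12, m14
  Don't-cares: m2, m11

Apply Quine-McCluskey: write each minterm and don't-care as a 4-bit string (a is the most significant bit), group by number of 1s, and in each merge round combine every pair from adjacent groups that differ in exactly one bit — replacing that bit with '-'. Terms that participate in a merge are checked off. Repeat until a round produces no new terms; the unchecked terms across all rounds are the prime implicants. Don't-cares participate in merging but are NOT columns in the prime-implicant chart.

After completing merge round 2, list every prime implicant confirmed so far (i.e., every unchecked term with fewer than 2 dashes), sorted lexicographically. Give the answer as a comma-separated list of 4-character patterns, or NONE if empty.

Round 0: 0000✓ 0001✓ 0010✓ 0100✓ 0111 1000✓ 1001✓ 1010✓ 1011✓ 1100✓ 1110✓
Round 1: -000✓ -001✓ -010✓ -100✓ 0-00✓ 00-0✓ 000-✓ 1-00✓ 1-10✓ 10-0✓ 10-1✓ 100-✓ 101-✓ 11-0✓
Round 2: --00 -0-0 -00- 1--0 10--
PIs = {--00, -0-0, -00-, 0111, 1--0, 10--}

0111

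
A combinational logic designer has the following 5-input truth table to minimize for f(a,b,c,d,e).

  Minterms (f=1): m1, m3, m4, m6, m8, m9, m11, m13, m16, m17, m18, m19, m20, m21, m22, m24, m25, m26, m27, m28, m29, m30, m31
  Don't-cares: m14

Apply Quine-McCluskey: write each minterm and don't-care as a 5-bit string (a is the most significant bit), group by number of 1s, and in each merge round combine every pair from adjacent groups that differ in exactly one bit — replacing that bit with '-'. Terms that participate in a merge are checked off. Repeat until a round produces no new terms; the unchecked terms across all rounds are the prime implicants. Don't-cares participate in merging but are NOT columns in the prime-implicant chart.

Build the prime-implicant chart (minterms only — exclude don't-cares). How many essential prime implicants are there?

[col 0] 00001*, 00011*, 00100*, 00110*, 01000*, 01001*, 01011*, 01101*, 01110*, 10000*, 10001*, 10010*, 10011*, 10100*, 10101*, 10110*, 11000*, 11001*, 11010*, 11011*, 11100*, 11101*, 11110*, 11111*
[col 1] -0001*, -0011*, -0100*, -0110*, -1000*, -1001*, -1011*, -1101*, -1110*, 0-001*, 0-011*, 0-110*, 000-1*, 001-0*, 01-01*, 010-1*, 0100-*, 1-000*, 1-001*, 1-010*, 1-011*, 1-100*, 1-101*, 1-110*, 10-00*, 10-01*, 10-10*, 100-0*, 100-1*, 1000-*, 1001-*, 101-0*, 1010-*, 11-00*, 11-01*, 11-10*, 11-11*, 110-0*, 110-1*, 1100-*, 1101-*, 111-0*, 111-1*, 1110-*, 1111-*
[col 2] --001*, --011*, --110, -00-1*, -01-0, -1-01, -10-1*, -100-, 0-0-1*, 1--00*, 1--01*, 1--10*, 1-0-0*, 1-0-1*, 1-00-*, 1-01-*, 1-1-0*, 1-10-*, 10--0*, 10-0-*, 100--*, 11--0*, 11--1*, 11-0-*, 11-1-*, 110--*, 111--*
[col 3] --0-1, 1---0, 1--0-, 1-0--, 11---
Prime implicants: --0-1, --110, -01-0, -1-01, -100-, 1---0, 1--0-, 1-0--, 11---
PI chart (minterm → PIs covering it):
  1 | --0-1  (sole → essential)
  3 | --0-1  (sole → essential)
  4 | -01-0  (sole → essential)
  6 | --110,-01-0
  8 | -100-  (sole → essential)
  9 | --0-1,-1-01,-100-
  11 | --0-1  (sole → essential)
  13 | -1-01  (sole → essential)
  16 | 1---0,1--0-,1-0--
  17 | --0-1,1--0-,1-0--
  18 | 1---0,1-0--
  19 | --0-1,1-0--
  20 | -01-0,1---0,1--0-
  21 | 1--0-  (sole → essential)
  22 | --110,-01-0,1---0
  24 | -100-,1---0,1--0-,1-0--,11---
  25 | --0-1,-1-01,-100-,1--0-,1-0--,11---
  26 | 1---0,1-0--,11---
  27 | --0-1,1-0--,11---
  28 | 1---0,1--0-,11---
  29 | -1-01,1--0-,11---
  30 | --110,1---0,11---
  31 | 11---  (sole → essential)
Essential prime implicants: --0-1, -01-0, -1-01, -100-, 1--0-, 11---

6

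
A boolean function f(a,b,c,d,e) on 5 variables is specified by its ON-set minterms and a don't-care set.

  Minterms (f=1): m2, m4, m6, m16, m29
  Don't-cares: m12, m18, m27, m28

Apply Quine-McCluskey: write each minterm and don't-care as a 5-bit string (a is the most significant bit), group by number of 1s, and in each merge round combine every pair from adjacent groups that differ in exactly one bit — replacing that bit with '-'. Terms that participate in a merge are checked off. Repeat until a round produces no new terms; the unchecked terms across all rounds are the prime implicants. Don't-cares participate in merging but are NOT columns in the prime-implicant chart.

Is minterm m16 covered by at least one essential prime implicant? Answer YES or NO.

YES

[col 0] 00010*, 00100*, 00110*, 01100*, 10000*, 10010*, 11011, 11100*, 11101*
[col 1] -0010, -1100, 0-100, 00-10, 001-0, 100-0, 1110-
Prime implicants: -0010, -1100, 0-100, 00-10, 001-0, 100-0, 11011, 1110-
PI chart (minterm → PIs covering it):
  2 | -0010,00-10
  4 | 0-100,001-0
  6 | 00-10,001-0
  16 | 100-0  (sole → essential)
  29 | 1110-  (sole → essential)
Essential prime implicants: 100-0, 1110-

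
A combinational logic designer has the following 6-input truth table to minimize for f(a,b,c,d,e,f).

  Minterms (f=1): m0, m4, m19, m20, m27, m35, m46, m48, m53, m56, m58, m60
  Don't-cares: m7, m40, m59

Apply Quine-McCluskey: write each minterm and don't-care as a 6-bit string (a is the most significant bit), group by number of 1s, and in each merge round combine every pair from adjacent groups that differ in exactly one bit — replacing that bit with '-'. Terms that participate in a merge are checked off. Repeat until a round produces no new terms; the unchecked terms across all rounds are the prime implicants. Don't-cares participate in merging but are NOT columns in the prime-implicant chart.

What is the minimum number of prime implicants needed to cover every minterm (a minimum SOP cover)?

9

[col 0] 000000*, 000100*, 000111, 010011*, 010100*, 011011*, 100011, 101000*, 101110, 110000*, 110101, 111000*, 111010*, 111011*, 111100*
[col 1] -11011, 0-0100, 000-00, 01-011, 1-1000, 11-000, 111-00, 1110-0, 11101-
Prime implicants: -11011, 0-0100, 000-00, 000111, 01-011, 1-1000, 100011, 101110, 11-000, 110101, 111-00, 1110-0, 11101-
PI chart (minterm → PIs covering it):
  0 | 000-00  (sole → essential)
  4 | 0-0100,000-00
  19 | 01-011  (sole → essential)
  20 | 0-0100  (sole → essential)
  27 | -11011,01-011
  35 | 100011  (sole → essential)
  46 | 101110  (sole → essential)
  48 | 11-000  (sole → essential)
  53 | 110101  (sole → essential)
  56 | 1-1000,11-000,111-00,1110-0
  58 | 1110-0,11101-
  60 | 111-00  (sole → essential)
Essential prime implicants: 0-0100, 000-00, 01-011, 100011, 101110, 11-000, 110101, 111-00
Petrick residual → 1110-0
Minimum SOP uses 9 PIs: a'c'de'f' + a'b'c'e'f' + a'bd'ef + ab'c'd'ef + ab'cdef' + abd'e'f' + abc'de'f + abce'f' + abcd'f'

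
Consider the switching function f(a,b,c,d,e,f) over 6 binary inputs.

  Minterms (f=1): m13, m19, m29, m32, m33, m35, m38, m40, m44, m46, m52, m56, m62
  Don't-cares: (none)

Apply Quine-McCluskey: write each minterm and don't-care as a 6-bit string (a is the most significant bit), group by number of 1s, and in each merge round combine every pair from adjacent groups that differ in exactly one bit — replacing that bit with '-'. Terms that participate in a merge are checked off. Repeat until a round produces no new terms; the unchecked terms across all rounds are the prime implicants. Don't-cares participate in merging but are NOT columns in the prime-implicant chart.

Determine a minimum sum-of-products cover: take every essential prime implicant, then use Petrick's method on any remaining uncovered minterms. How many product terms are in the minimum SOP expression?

Round 0: 001101✓ 010011 011101✓ 100000✓ 100001✓ 100011✓ 100110✓ 101000✓ 101100✓ 101110✓ 110100 111000✓ 111110✓
Round 1: 0-1101 1-1000 1-1110 10-000 10-110 1000-1 10000- 101-00 1011-0
PIs = {0-1101, 010011, 1-1000, 1-1110, 10-000, 10-110, 1000-1, 10000-, 101-00, 1011-0, 110100}
Coverage chart:
  m13: 0-1101 ←essential
  m19: 010011 ←essential
  m29: 0-1101 ←essential
  m32: 10-000,10000-
  m33: 1000-1,10000-
  m35: 1000-1 ←essential
  m38: 10-110 ←essential
  m40: 1-1000,10-000,101-00
  m44: 101-00,1011-0
  m46: 1-1110,10-110,1011-0
  m52: 110100 ←essential
  m56: 1-1000 ←essential
  m62: 1-1110 ←essential
Essential: 0-1101, 010011, 1-1000, 1-1110, 10-110, 1000-1, 110100
Petrick residual → 10-000, 101-00
Min cover (9 terms): a'cde'f + a'bc'd'ef + acd'e'f' + acdef' + ab'd'e'f' + ab'def' + ab'c'd'f + ab'ce'f' + abc'de'f'

9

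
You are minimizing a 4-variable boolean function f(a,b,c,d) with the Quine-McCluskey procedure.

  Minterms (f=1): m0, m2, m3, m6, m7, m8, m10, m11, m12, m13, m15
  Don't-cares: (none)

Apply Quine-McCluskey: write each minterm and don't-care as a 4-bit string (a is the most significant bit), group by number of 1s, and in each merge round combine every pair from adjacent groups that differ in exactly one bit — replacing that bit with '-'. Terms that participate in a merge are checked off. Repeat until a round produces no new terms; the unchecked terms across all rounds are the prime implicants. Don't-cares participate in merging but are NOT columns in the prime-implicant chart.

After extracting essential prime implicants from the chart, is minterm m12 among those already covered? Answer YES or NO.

size-2^0 implicants → 0000(✓)  0010(✓)  0011(✓)  0110(✓)  0111(✓)  1000(✓)  1010(✓)  1011(✓)  1100(✓)  1101(✓)  1111(✓)
size-2^1 implicants → -000(✓)  -010(✓)  -011(✓)  -111(✓)  0-10(✓)  0-11(✓)  00-0(✓)  001-(✓)  011-(✓)  1-00  1-11(✓)  10-0(✓)  101-(✓)  11-1  110-
size-2^2 implicants → --11  -0-0  -01-  0-1-
Unchecked terms (primes): --11, -0-0, -01-, 0-1-, 1-00, 11-1, 110-
Minterm coverage:
  m0 ⊆ -0-0 [E]
  m2 ⊆ -0-0,-01-,0-1-
  m3 ⊆ --11,-01-,0-1-
  m6 ⊆ 0-1- [E]
  m7 ⊆ --11,0-1-
  m8 ⊆ -0-0,1-00
  m10 ⊆ -0-0,-01-
  m11 ⊆ --11,-01-
  m12 ⊆ 1-00,110-
  m13 ⊆ 11-1,110-
  m15 ⊆ --11,11-1
E = {-0-0, 0-1-}

NO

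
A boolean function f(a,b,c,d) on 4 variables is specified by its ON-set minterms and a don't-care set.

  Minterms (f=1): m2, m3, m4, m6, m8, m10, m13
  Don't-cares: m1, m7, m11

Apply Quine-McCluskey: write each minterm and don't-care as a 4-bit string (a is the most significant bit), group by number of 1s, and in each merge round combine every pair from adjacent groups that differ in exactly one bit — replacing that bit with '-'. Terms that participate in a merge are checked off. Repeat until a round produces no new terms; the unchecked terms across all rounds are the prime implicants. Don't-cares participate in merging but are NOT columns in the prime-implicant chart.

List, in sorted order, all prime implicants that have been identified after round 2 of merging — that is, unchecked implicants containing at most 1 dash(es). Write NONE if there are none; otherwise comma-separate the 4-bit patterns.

00-1, 01-0, 10-0, 1101

size-2^0 implicants → 0001(✓)  0010(✓)  0011(✓)  0100(✓)  0110(✓)  0111(✓)  1000(✓)  1010(✓)  1011(✓)  1101
size-2^1 implicants → -010(✓)  -011(✓)  0-10(✓)  0-11(✓)  00-1  001-(✓)  01-0  011-(✓)  10-0  101-(✓)
size-2^2 implicants → -01-  0-1-
Unchecked terms (primes): -01-, 0-1-, 00-1, 01-0, 10-0, 1101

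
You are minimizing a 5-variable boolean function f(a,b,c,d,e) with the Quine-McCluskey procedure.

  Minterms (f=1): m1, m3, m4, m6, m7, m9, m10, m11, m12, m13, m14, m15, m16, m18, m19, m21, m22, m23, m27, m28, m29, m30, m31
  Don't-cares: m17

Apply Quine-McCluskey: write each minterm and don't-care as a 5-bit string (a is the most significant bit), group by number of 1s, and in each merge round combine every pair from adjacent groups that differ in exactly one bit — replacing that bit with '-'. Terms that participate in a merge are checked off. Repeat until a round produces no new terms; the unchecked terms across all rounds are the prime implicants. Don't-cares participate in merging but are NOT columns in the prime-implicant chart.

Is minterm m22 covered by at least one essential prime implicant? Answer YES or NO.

NO

size-2^0 implicants → 00001(✓)  00011(✓)  00100(✓)  00110(✓)  00111(✓)  01001(✓)  01010(✓)  01011(✓)  01100(✓)  01101(✓)  01110(✓)  01111(✓)  10000(✓)  10001(✓)  10010(✓)  10011(✓)  10101(✓)  10110(✓)  10111(✓)  11011(✓)  11100(✓)  11101(✓)  11110(✓)  11111(✓)
size-2^1 implicants → -0001(✓)  -0011(✓)  -0110(✓)  -0111(✓)  -1011(✓)  -1100(✓)  -1101(✓)  -1110(✓)  -1111(✓)  0-001(✓)  0-011(✓)  0-100(✓)  0-110(✓)  0-111(✓)  00-11(✓)  000-1(✓)  001-0(✓)  0011-(✓)  01-01(✓)  01-10(✓)  01-11(✓)  010-1(✓)  0101-(✓)  011-0(✓)  011-1(✓)  0110-(✓)  0111-(✓)  1-011(✓)  1-101(✓)  1-110(✓)  1-111(✓)  10-01(✓)  10-10(✓)  10-11(✓)  100-0(✓)  100-1(✓)  1000-(✓)  1001-(✓)  101-1(✓)  1011-(✓)  11-11(✓)  111-0(✓)  111-1(✓)  1110-(✓)  1111-(✓)
size-2^2 implicants → --011(✓)  --110(✓)  --111(✓)  -0-11(✓)  -00-1  -011-(✓)  -1-11(✓)  -11-0(✓)  -11-1(✓)  -110-(✓)  -111-(✓)  0--11(✓)  0-0-1  0-1-0  0-11-(✓)  01--1  01-1-  011--(✓)  1--11(✓)  1-1-1  1-11-(✓)  10--1  10-1-  100--  111--(✓)
size-2^3 implicants → ---11  --11-  -11--
Unchecked terms (primes): ---11, --11-, -00-1, -11--, 0-0-1, 0-1-0, 01--1, 01-1-, 1-1-1, 10--1, 10-1-, 100--
Minterm coverage:
  m1 ⊆ -00-1,0-0-1
  m3 ⊆ ---11,-00-1,0-0-1
  m4 ⊆ 0-1-0 [E]
  m6 ⊆ --11-,0-1-0
  m7 ⊆ ---11,--11-
  m9 ⊆ 0-0-1,01--1
  m10 ⊆ 01-1- [E]
  m11 ⊆ ---11,0-0-1,01--1,01-1-
  m12 ⊆ -11--,0-1-0
  m13 ⊆ -11--,01--1
  m14 ⊆ --11-,-11--,0-1-0,01-1-
  m15 ⊆ ---11,--11-,-11--,01--1,01-1-
  m16 ⊆ 100-- [E]
  m18 ⊆ 10-1-,100--
  m19 ⊆ ---11,-00-1,10--1,10-1-,100--
  m21 ⊆ 1-1-1,10--1
  m22 ⊆ --11-,10-1-
  m23 ⊆ ---11,--11-,1-1-1,10--1,10-1-
  m27 ⊆ ---11 [E]
  m28 ⊆ -11-- [E]
  m29 ⊆ -11--,1-1-1
  m30 ⊆ --11-,-11--
  m31 ⊆ ---11,--11-,-11--,1-1-1
E = {---11, -11--, 0-1-0, 01-1-, 100--}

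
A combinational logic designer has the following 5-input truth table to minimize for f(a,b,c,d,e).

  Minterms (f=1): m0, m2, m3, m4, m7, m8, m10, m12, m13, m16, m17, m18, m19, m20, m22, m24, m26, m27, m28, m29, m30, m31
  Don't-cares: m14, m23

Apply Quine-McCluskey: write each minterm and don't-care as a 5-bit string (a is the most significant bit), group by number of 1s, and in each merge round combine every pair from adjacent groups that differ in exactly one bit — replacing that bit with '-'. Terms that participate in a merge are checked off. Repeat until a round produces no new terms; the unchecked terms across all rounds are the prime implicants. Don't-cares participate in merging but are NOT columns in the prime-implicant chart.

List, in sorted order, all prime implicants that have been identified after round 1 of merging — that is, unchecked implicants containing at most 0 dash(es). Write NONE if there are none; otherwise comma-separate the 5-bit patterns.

NONE

Round 0: 00000✓ 00010✓ 00011✓ 00100✓ 00111✓ 01000✓ 01010✓ 01100✓ 01101✓ 01110✓ 10000✓ 10001✓ 10010✓ 10011✓ 10100✓ 10110✓ 10111✓ 11000✓ 11010✓ 11011✓ 11100✓ 11101✓ 11110✓ 11111✓
Round 1: -0000✓ -0010✓ -0011✓ -0100✓ -0111✓ -1000✓ -1010✓ -1100✓ -1101✓ -1110✓ 0-000✓ 0-010✓ 0-100✓ 00-00✓ 00-11✓ 000-0✓ 0001-✓ 01-00✓ 01-10✓ 010-0✓ 011-0✓ 0110-✓ 1-000✓ 1-010✓ 1-011✓ 1-100✓ 1-110✓ 1-111✓ 10-00✓ 10-10✓ 10-11✓ 100-0✓ 100-1✓ 1000-✓ 1001-✓ 101-0✓ 1011-✓ 11-00✓ 11-10✓ 11-11✓ 110-0✓ 1101-✓ 111-0✓ 111-1✓ 1110-✓ 1111-✓
Round 2: --000✓ --010✓ --100✓ -0-00✓ -0-11 -00-0✓ -001- -1-00✓ -1-10✓ -10-0✓ -11-0✓ -110- 0--00✓ 0-0-0✓ 01--0✓ 1--00✓ 1--10✓ 1--11✓ 1-0-0✓ 1-01-✓ 1-1-0✓ 1-11-✓ 10--0✓ 10-1-✓ 100-- 11--0✓ 11-1-✓ 111--
Round 3: ---00 --0-0 -1--0 1---0 1--1-
PIs = {---00, --0-0, -0-11, -001-, -1--0, -110-, 1---0, 1--1-, 100--, 111--}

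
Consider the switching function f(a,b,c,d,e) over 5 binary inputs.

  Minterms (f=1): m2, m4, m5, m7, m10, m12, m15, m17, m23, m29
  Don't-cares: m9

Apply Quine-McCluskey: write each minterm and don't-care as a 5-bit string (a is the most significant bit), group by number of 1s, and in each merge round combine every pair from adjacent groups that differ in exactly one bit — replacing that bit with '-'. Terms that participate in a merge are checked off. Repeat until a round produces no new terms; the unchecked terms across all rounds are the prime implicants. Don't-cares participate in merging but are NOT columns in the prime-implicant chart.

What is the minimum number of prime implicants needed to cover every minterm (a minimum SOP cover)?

[col 0] 00010*, 00100*, 00101*, 00111*, 01001, 01010*, 01100*, 01111*, 10001, 10111*, 11101
[col 1] -0111, 0-010, 0-100, 0-111, 001-1, 0010-
Prime implicants: -0111, 0-010, 0-100, 0-111, 001-1, 0010-, 01001, 10001, 11101
PI chart (minterm → PIs covering it):
  2 | 0-010  (sole → essential)
  4 | 0-100,0010-
  5 | 001-1,0010-
  7 | -0111,0-111,001-1
  10 | 0-010  (sole → essential)
  12 | 0-100  (sole → essential)
  15 | 0-111  (sole → essential)
  17 | 10001  (sole → essential)
  23 | -0111  (sole → essential)
  29 | 11101  (sole → essential)
Essential prime implicants: -0111, 0-010, 0-100, 0-111, 10001, 11101
Petrick residual → 001-1
Minimum SOP uses 7 PIs: b'cde + a'c'de' + a'cd'e' + a'cde + a'b'ce + ab'c'd'e + abcd'e

7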